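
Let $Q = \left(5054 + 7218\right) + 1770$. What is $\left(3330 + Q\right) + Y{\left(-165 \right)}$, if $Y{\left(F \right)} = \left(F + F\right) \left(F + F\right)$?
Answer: $126272$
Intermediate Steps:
$Y{\left(F \right)} = 4 F^{2}$ ($Y{\left(F \right)} = 2 F 2 F = 4 F^{2}$)
$Q = 14042$ ($Q = 12272 + 1770 = 14042$)
$\left(3330 + Q\right) + Y{\left(-165 \right)} = \left(3330 + 14042\right) + 4 \left(-165\right)^{2} = 17372 + 4 \cdot 27225 = 17372 + 108900 = 126272$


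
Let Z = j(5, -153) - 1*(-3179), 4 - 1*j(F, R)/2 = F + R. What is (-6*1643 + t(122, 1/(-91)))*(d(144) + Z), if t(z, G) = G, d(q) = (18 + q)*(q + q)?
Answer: -44978643981/91 ≈ -4.9427e+8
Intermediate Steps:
j(F, R) = 8 - 2*F - 2*R (j(F, R) = 8 - 2*(F + R) = 8 + (-2*F - 2*R) = 8 - 2*F - 2*R)
d(q) = 2*q*(18 + q) (d(q) = (18 + q)*(2*q) = 2*q*(18 + q))
Z = 3483 (Z = (8 - 2*5 - 2*(-153)) - 1*(-3179) = (8 - 10 + 306) + 3179 = 304 + 3179 = 3483)
(-6*1643 + t(122, 1/(-91)))*(d(144) + Z) = (-6*1643 + 1/(-91))*(2*144*(18 + 144) + 3483) = (-9858 - 1/91)*(2*144*162 + 3483) = -897079*(46656 + 3483)/91 = -897079/91*50139 = -44978643981/91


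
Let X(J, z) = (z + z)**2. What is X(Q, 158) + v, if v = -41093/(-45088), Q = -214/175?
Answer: 4502348421/45088 ≈ 99857.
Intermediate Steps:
Q = -214/175 (Q = -214*1/175 = -214/175 ≈ -1.2229)
X(J, z) = 4*z**2 (X(J, z) = (2*z)**2 = 4*z**2)
v = 41093/45088 (v = -41093*(-1/45088) = 41093/45088 ≈ 0.91140)
X(Q, 158) + v = 4*158**2 + 41093/45088 = 4*24964 + 41093/45088 = 99856 + 41093/45088 = 4502348421/45088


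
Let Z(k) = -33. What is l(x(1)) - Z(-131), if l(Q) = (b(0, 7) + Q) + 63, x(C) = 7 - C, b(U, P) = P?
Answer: 109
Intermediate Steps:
l(Q) = 70 + Q (l(Q) = (7 + Q) + 63 = 70 + Q)
l(x(1)) - Z(-131) = (70 + (7 - 1*1)) - 1*(-33) = (70 + (7 - 1)) + 33 = (70 + 6) + 33 = 76 + 33 = 109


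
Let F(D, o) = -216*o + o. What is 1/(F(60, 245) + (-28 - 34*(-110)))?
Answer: -1/48963 ≈ -2.0424e-5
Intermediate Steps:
F(D, o) = -215*o
1/(F(60, 245) + (-28 - 34*(-110))) = 1/(-215*245 + (-28 - 34*(-110))) = 1/(-52675 + (-28 + 3740)) = 1/(-52675 + 3712) = 1/(-48963) = -1/48963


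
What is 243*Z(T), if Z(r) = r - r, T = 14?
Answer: 0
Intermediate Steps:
Z(r) = 0
243*Z(T) = 243*0 = 0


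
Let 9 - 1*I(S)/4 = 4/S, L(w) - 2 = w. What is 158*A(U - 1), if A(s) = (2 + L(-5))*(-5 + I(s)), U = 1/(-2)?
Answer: -19750/3 ≈ -6583.3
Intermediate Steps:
L(w) = 2 + w
I(S) = 36 - 16/S
U = -½ ≈ -0.50000
A(s) = -31 + 16/s (A(s) = (2 + (2 - 5))*(-5 + (36 - 16/s)) = (2 - 3)*(31 - 16/s) = -(31 - 16/s) = -31 + 16/s)
158*A(U - 1) = 158*(-31 + 16/(-½ - 1)) = 158*(-31 + 16/(-3/2)) = 158*(-31 + 16*(-⅔)) = 158*(-31 - 32/3) = 158*(-125/3) = -19750/3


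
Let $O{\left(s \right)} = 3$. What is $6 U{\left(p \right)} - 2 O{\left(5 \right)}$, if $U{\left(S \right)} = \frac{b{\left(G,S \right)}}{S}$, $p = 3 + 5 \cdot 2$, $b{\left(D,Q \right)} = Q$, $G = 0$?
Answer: $0$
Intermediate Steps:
$p = 13$ ($p = 3 + 10 = 13$)
$U{\left(S \right)} = 1$ ($U{\left(S \right)} = \frac{S}{S} = 1$)
$6 U{\left(p \right)} - 2 O{\left(5 \right)} = 6 \cdot 1 - 6 = 6 - 6 = 0$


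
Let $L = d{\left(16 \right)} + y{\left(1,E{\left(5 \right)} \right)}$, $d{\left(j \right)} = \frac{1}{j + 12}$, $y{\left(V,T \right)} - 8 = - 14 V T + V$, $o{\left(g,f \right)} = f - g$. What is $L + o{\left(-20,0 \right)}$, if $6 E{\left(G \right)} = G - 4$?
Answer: $\frac{2243}{84} \approx 26.702$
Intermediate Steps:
$E{\left(G \right)} = - \frac{2}{3} + \frac{G}{6}$ ($E{\left(G \right)} = \frac{G - 4}{6} = \frac{-4 + G}{6} = - \frac{2}{3} + \frac{G}{6}$)
$y{\left(V,T \right)} = 8 + V - 14 T V$ ($y{\left(V,T \right)} = 8 + \left(- 14 V T + V\right) = 8 - \left(- V + 14 T V\right) = 8 + V - 14 T V$)
$d{\left(j \right)} = \frac{1}{12 + j}$
$L = \frac{563}{84}$ ($L = \frac{1}{12 + 16} + \left(8 + 1 - 14 \left(- \frac{2}{3} + \frac{1}{6} \cdot 5\right) 1\right) = \frac{1}{28} + \left(8 + 1 - 14 \left(- \frac{2}{3} + \frac{5}{6}\right) 1\right) = \frac{1}{28} + \left(8 + 1 - \frac{7}{3} \cdot 1\right) = \frac{1}{28} + \left(8 + 1 - \frac{7}{3}\right) = \frac{1}{28} + \frac{20}{3} = \frac{563}{84} \approx 6.7024$)
$L + o{\left(-20,0 \right)} = \frac{563}{84} + \left(0 - -20\right) = \frac{563}{84} + \left(0 + 20\right) = \frac{563}{84} + 20 = \frac{2243}{84}$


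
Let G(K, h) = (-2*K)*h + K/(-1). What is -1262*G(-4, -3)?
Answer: 25240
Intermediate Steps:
G(K, h) = -K - 2*K*h (G(K, h) = -2*K*h + K*(-1) = -2*K*h - K = -K - 2*K*h)
-1262*G(-4, -3) = -(-1262)*(-4)*(1 + 2*(-3)) = -(-1262)*(-4)*(1 - 6) = -(-1262)*(-4)*(-5) = -1262*(-20) = 25240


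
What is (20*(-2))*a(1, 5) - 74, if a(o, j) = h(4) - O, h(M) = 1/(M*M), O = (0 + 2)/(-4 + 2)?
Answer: -233/2 ≈ -116.50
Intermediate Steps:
O = -1 (O = 2/(-2) = 2*(-½) = -1)
h(M) = M⁻² (h(M) = 1/(M²) = M⁻²)
a(o, j) = 17/16 (a(o, j) = 4⁻² - 1*(-1) = 1/16 + 1 = 17/16)
(20*(-2))*a(1, 5) - 74 = (20*(-2))*(17/16) - 74 = -40*17/16 - 74 = -85/2 - 74 = -233/2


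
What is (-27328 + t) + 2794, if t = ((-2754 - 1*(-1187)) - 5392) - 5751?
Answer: -37244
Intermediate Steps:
t = -12710 (t = ((-2754 + 1187) - 5392) - 5751 = (-1567 - 5392) - 5751 = -6959 - 5751 = -12710)
(-27328 + t) + 2794 = (-27328 - 12710) + 2794 = -40038 + 2794 = -37244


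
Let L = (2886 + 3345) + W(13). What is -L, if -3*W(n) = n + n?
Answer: -18667/3 ≈ -6222.3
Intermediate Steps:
W(n) = -2*n/3 (W(n) = -(n + n)/3 = -2*n/3)
L = 18667/3 (L = (2886 + 3345) - 2/3*13 = 6231 - 26/3 = 18667/3 ≈ 6222.3)
-L = -1*18667/3 = -18667/3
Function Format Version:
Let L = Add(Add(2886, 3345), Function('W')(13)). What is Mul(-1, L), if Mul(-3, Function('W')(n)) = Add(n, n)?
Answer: Rational(-18667, 3) ≈ -6222.3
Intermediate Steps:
Function('W')(n) = Mul(Rational(-2, 3), n) (Function('W')(n) = Mul(Rational(-1, 3), Add(n, n)) = Mul(Rational(-1, 3), Mul(2, n)) = Mul(Rational(-2, 3), n))
L = Rational(18667, 3) (L = Add(Add(2886, 3345), Mul(Rational(-2, 3), 13)) = Add(6231, Rational(-26, 3)) = Rational(18667, 3) ≈ 6222.3)
Mul(-1, L) = Mul(-1, Rational(18667, 3)) = Rational(-18667, 3)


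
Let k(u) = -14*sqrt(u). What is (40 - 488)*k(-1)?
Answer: 6272*I ≈ 6272.0*I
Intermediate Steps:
(40 - 488)*k(-1) = (40 - 488)*(-14*I) = -(-6272)*I = 6272*I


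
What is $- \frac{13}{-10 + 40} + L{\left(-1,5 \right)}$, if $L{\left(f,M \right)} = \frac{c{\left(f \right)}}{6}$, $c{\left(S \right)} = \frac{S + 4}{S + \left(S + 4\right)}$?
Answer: $- \frac{11}{60} \approx -0.18333$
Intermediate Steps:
$c{\left(S \right)} = \frac{4 + S}{4 + 2 S}$ ($c{\left(S \right)} = \frac{4 + S}{S + \left(4 + S\right)} = \frac{4 + S}{4 + 2 S}$)
$L{\left(f,M \right)} = \frac{4 + f}{12 \left(2 + f\right)}$ ($L{\left(f,M \right)} = \frac{\frac{1}{2} \frac{1}{2 + f} \left(4 + f\right)}{6} = \frac{4 + f}{2 \left(2 + f\right)} \frac{1}{6} = \frac{4 + f}{12 \left(2 + f\right)}$)
$- \frac{13}{-10 + 40} + L{\left(-1,5 \right)} = - \frac{13}{-10 + 40} + \frac{4 - 1}{12 \left(2 - 1\right)} = - \frac{13}{30} + \frac{1}{12} \cdot 1^{-1} \cdot 3 = \left(-13\right) \frac{1}{30} + \frac{1}{12} \cdot 1 \cdot 3 = - \frac{13}{30} + \frac{1}{4} = - \frac{11}{60}$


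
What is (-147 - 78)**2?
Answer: 50625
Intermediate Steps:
(-147 - 78)**2 = (-225)**2 = 50625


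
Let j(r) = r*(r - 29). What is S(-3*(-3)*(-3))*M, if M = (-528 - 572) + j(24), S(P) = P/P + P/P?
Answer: -2440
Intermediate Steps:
j(r) = r*(-29 + r)
S(P) = 2 (S(P) = 1 + 1 = 2)
M = -1220 (M = (-528 - 572) + 24*(-29 + 24) = -1100 + 24*(-5) = -1100 - 120 = -1220)
S(-3*(-3)*(-3))*M = 2*(-1220) = -2440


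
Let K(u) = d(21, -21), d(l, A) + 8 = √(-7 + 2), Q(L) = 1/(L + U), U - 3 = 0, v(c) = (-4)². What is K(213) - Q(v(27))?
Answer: -153/19 + I*√5 ≈ -8.0526 + 2.2361*I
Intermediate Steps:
v(c) = 16
U = 3 (U = 3 + 0 = 3)
Q(L) = 1/(3 + L) (Q(L) = 1/(L + 3) = 1/(3 + L))
d(l, A) = -8 + I*√5 (d(l, A) = -8 + √(-7 + 2) = -8 + √(-5) = -8 + I*√5)
K(u) = -8 + I*√5
K(213) - Q(v(27)) = (-8 + I*√5) - 1/(3 + 16) = (-8 + I*√5) - 1/19 = -153/19 + I*√5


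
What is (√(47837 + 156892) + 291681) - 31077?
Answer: 260604 + √204729 ≈ 2.6106e+5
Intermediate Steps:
(√(47837 + 156892) + 291681) - 31077 = (√204729 + 291681) - 31077 = (291681 + √204729) - 31077 = 260604 + √204729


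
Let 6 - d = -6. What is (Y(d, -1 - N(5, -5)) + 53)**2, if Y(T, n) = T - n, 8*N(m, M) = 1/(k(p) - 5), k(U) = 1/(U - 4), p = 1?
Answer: 71318025/16384 ≈ 4352.9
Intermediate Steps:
d = 12 (d = 6 - 1*(-6) = 6 + 6 = 12)
k(U) = 1/(-4 + U)
N(m, M) = -3/128 (N(m, M) = 1/(8*(1/(-4 + 1) - 5)) = 1/(8*(1/(-3) - 5)) = 1/(8*(-1/3 - 5)) = 1/(8*(-16/3)) = (1/8)*(-3/16) = -3/128)
(Y(d, -1 - N(5, -5)) + 53)**2 = ((12 - (-1 - 1*(-3/128))) + 53)**2 = ((12 - (-1 + 3/128)) + 53)**2 = ((12 - 1*(-125/128)) + 53)**2 = ((12 + 125/128) + 53)**2 = (1661/128 + 53)**2 = (8445/128)**2 = 71318025/16384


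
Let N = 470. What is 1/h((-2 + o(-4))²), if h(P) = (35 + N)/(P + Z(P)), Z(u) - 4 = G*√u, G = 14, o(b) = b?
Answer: 124/505 ≈ 0.24554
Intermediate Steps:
Z(u) = 4 + 14*√u
h(P) = 505/(4 + P + 14*√P) (h(P) = (35 + 470)/(P + (4 + 14*√P)) = 505/(4 + P + 14*√P))
1/h((-2 + o(-4))²) = 1/(505/(4 + (-2 - 4)² + 14*√((-2 - 4)²))) = 1/(505/(4 + (-6)² + 14*√((-6)²))) = 1/(505/(4 + 36 + 14*√36)) = 1/(505/(4 + 36 + 14*6)) = 1/(505/(4 + 36 + 84)) = 1/(505/124) = 124/505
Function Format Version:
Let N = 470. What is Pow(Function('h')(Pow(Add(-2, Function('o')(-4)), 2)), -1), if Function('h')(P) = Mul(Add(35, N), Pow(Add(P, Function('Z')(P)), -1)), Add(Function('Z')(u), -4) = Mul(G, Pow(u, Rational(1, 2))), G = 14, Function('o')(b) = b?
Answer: Rational(124, 505) ≈ 0.24554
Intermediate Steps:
Function('Z')(u) = Add(4, Mul(14, Pow(u, Rational(1, 2))))
Function('h')(P) = Mul(505, Pow(Add(4, P, Mul(14, Pow(P, Rational(1, 2)))), -1)) (Function('h')(P) = Mul(Add(35, 470), Pow(Add(P, Add(4, Mul(14, Pow(P, Rational(1, 2))))), -1)) = Mul(505, Pow(Add(4, P, Mul(14, Pow(P, Rational(1, 2)))), -1)))
Pow(Function('h')(Pow(Add(-2, Function('o')(-4)), 2)), -1) = Pow(Mul(505, Pow(Add(4, Pow(Add(-2, -4), 2), Mul(14, Pow(Pow(Add(-2, -4), 2), Rational(1, 2)))), -1)), -1) = Pow(Mul(505, Pow(Add(4, Pow(-6, 2), Mul(14, Pow(Pow(-6, 2), Rational(1, 2)))), -1)), -1) = Pow(Mul(505, Pow(Add(4, 36, Mul(14, Pow(36, Rational(1, 2)))), -1)), -1) = Pow(Mul(505, Pow(Add(4, 36, Mul(14, 6)), -1)), -1) = Pow(Mul(505, Pow(Add(4, 36, 84), -1)), -1) = Pow(Mul(505, Pow(124, -1)), -1) = Pow(Mul(505, Rational(1, 124)), -1) = Pow(Rational(505, 124), -1) = Rational(124, 505)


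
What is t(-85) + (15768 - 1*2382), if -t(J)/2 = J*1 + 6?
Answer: 13544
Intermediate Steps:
t(J) = -12 - 2*J (t(J) = -2*(J*1 + 6) = -2*(J + 6) = -2*(6 + J) = -12 - 2*J)
t(-85) + (15768 - 1*2382) = (-12 - 2*(-85)) + (15768 - 1*2382) = (-12 + 170) + (15768 - 2382) = 158 + 13386 = 13544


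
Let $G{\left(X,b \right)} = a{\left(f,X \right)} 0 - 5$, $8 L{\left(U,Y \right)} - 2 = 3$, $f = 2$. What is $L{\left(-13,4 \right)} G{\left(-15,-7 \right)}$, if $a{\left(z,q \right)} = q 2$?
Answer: $- \frac{25}{8} \approx -3.125$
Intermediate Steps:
$a{\left(z,q \right)} = 2 q$
$L{\left(U,Y \right)} = \frac{5}{8}$ ($L{\left(U,Y \right)} = \frac{1}{4} + \frac{1}{8} \cdot 3 = \frac{1}{4} + \frac{3}{8} = \frac{5}{8}$)
$G{\left(X,b \right)} = -5$ ($G{\left(X,b \right)} = 2 X 0 - 5 = 0 - 5 = -5$)
$L{\left(-13,4 \right)} G{\left(-15,-7 \right)} = \frac{5}{8} \left(-5\right) = - \frac{25}{8}$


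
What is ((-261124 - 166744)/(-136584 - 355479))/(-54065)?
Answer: -11564/719010435 ≈ -1.6083e-5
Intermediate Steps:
((-261124 - 166744)/(-136584 - 355479))/(-54065) = -427868/(-492063)*(-1/54065) = -427868*(-1/492063)*(-1/54065) = (11564/13299)*(-1/54065) = -11564/719010435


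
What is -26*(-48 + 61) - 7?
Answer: -345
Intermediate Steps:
-26*(-48 + 61) - 7 = -26*13 - 7 = -338 - 7 = -345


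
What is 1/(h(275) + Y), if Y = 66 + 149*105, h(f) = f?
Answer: 1/15986 ≈ 6.2555e-5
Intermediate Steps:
Y = 15711 (Y = 66 + 15645 = 15711)
1/(h(275) + Y) = 1/(275 + 15711) = 1/15986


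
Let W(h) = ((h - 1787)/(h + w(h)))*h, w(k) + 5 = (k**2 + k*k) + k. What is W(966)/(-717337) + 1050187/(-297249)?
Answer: -1407415181127564127/398360316067197207 ≈ -3.5330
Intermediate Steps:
w(k) = -5 + k + 2*k**2 (w(k) = -5 + ((k**2 + k*k) + k) = -5 + ((k**2 + k**2) + k) = -5 + (2*k**2 + k) = -5 + (k + 2*k**2) = -5 + k + 2*k**2)
W(h) = h*(-1787 + h)/(-5 + 2*h + 2*h**2) (W(h) = ((h - 1787)/(h + (-5 + h + 2*h**2)))*h = ((-1787 + h)/(-5 + 2*h + 2*h**2))*h = h*(-1787 + h)/(-5 + 2*h + 2*h**2))
W(966)/(-717337) + 1050187/(-297249) = (966*(-1787 + 966)/(-5 + 2*966 + 2*966**2))/(-717337) + 1050187/(-297249) = (966*(-821)/(-5 + 1932 + 2*933156))*(-1/717337) + 1050187*(-1/297249) = (966*(-821)/(-5 + 1932 + 1866312))*(-1/717337) - 1050187/297249 = (966*(-821)/1868239)*(-1/717337) - 1050187/297249 = (966*(1/1868239)*(-821))*(-1/717337) - 1050187/297249 = -793086/1868239*(-1/717337) - 1050187/297249 = 793086/1340156959543 - 1050187/297249 = -1407415181127564127/398360316067197207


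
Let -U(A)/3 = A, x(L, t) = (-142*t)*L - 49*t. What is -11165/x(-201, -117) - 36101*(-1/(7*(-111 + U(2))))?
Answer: -1028547638/23335767 ≈ -44.076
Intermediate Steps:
x(L, t) = -49*t - 142*L*t (x(L, t) = -142*L*t - 49*t = -49*t - 142*L*t)
U(A) = -3*A
-11165/x(-201, -117) - 36101*(-1/(7*(-111 + U(2)))) = -11165*1/(117*(49 + 142*(-201))) - 36101*(-1/(7*(-111 - 3*2))) = -11165*1/(117*(49 - 28542)) - 36101*(-1/(7*(-111 - 6))) = -11165/((-1*(-117)*(-28493))) - 36101/((-7*(-117))) = -11165/(-3333681) - 36101/819 = -11165*(-1/3333681) - 36101*1/819 = 11165/3333681 - 2777/63 = -1028547638/23335767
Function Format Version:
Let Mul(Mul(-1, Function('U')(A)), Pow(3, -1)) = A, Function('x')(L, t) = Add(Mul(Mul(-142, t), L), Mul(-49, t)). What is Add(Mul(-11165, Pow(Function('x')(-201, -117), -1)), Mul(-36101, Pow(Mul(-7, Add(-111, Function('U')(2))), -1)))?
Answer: Rational(-1028547638, 23335767) ≈ -44.076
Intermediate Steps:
Function('x')(L, t) = Add(Mul(-49, t), Mul(-142, L, t)) (Function('x')(L, t) = Add(Mul(-142, L, t), Mul(-49, t)) = Add(Mul(-49, t), Mul(-142, L, t)))
Function('U')(A) = Mul(-3, A)
Add(Mul(-11165, Pow(Function('x')(-201, -117), -1)), Mul(-36101, Pow(Mul(-7, Add(-111, Function('U')(2))), -1))) = Add(Mul(-11165, Pow(Mul(-1, -117, Add(49, Mul(142, -201))), -1)), Mul(-36101, Pow(Mul(-7, Add(-111, Mul(-3, 2))), -1))) = Add(Mul(-11165, Pow(Mul(-1, -117, Add(49, -28542)), -1)), Mul(-36101, Pow(Mul(-7, Add(-111, -6)), -1))) = Add(Mul(-11165, Pow(Mul(-1, -117, -28493), -1)), Mul(-36101, Pow(Mul(-7, -117), -1))) = Add(Mul(-11165, Pow(-3333681, -1)), Mul(-36101, Pow(819, -1))) = Add(Mul(-11165, Rational(-1, 3333681)), Mul(-36101, Rational(1, 819))) = Add(Rational(11165, 3333681), Rational(-2777, 63)) = Rational(-1028547638, 23335767)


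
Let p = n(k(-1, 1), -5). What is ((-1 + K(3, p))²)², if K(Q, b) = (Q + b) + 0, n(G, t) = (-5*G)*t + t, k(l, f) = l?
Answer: 614656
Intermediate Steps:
n(G, t) = t - 5*G*t (n(G, t) = -5*G*t + t = t - 5*G*t)
p = -30 (p = -5*(1 - 5*(-1)) = -5*(1 + 5) = -5*6 = -30)
K(Q, b) = Q + b
((-1 + K(3, p))²)² = ((-1 + (3 - 30))²)² = ((-1 - 27)²)² = ((-28)²)² = 784² = 614656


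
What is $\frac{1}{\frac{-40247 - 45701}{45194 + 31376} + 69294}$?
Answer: $\frac{38285}{2652877816} \approx 1.4431 \cdot 10^{-5}$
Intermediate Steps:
$\frac{1}{\frac{-40247 - 45701}{45194 + 31376} + 69294} = \frac{1}{- \frac{85948}{76570} + 69294} = \frac{1}{\left(-85948\right) \frac{1}{76570} + 69294} = \frac{1}{- \frac{42974}{38285} + 69294} = \frac{1}{\frac{2652877816}{38285}} = \frac{38285}{2652877816}$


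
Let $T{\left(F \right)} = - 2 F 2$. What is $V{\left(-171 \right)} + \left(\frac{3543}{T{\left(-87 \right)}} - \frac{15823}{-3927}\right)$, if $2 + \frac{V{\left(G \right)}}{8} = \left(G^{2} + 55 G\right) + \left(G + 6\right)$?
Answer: $\frac{71685344519}{455532} \approx 1.5737 \cdot 10^{5}$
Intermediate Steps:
$V{\left(G \right)} = 32 + 8 G^{2} + 448 G$ ($V{\left(G \right)} = -16 + 8 \left(\left(G^{2} + 55 G\right) + \left(G + 6\right)\right) = -16 + 8 \left(\left(G^{2} + 55 G\right) + \left(6 + G\right)\right) = -16 + 8 \left(6 + G^{2} + 56 G\right) = -16 + \left(48 + 8 G^{2} + 448 G\right) = 32 + 8 G^{2} + 448 G$)
$T{\left(F \right)} = - 4 F$
$V{\left(-171 \right)} + \left(\frac{3543}{T{\left(-87 \right)}} - \frac{15823}{-3927}\right) = \left(32 + 8 \left(-171\right)^{2} + 448 \left(-171\right)\right) + \left(\frac{3543}{\left(-4\right) \left(-87\right)} - \frac{15823}{-3927}\right) = \left(32 + 8 \cdot 29241 - 76608\right) - \left(- \frac{15823}{3927} - \frac{3543}{348}\right) = \left(32 + 233928 - 76608\right) + \left(3543 \cdot \frac{1}{348} + \frac{15823}{3927}\right) = 157352 + \left(\frac{1181}{116} + \frac{15823}{3927}\right) = 157352 + \frac{6473255}{455532} = \frac{71685344519}{455532}$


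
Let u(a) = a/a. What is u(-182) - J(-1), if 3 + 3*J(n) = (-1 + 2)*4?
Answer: 2/3 ≈ 0.66667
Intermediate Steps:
u(a) = 1
J(n) = 1/3 (J(n) = -1 + ((-1 + 2)*4)/3 = -1 + (1*4)/3 = -1 + (1/3)*4 = -1 + 4/3 = 1/3)
u(-182) - J(-1) = 1 - 1*1/3 = 1 - 1/3 = 2/3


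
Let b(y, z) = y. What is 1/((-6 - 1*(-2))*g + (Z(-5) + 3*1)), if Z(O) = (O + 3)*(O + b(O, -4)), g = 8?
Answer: -1/9 ≈ -0.11111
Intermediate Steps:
Z(O) = 2*O*(3 + O) (Z(O) = (O + 3)*(O + O) = (3 + O)*(2*O) = 2*O*(3 + O))
1/((-6 - 1*(-2))*g + (Z(-5) + 3*1)) = 1/((-6 - 1*(-2))*8 + (2*(-5)*(3 - 5) + 3*1)) = 1/((-6 + 2)*8 + (2*(-5)*(-2) + 3)) = 1/(-4*8 + (20 + 3)) = 1/(-32 + 23) = 1/(-9) = -1/9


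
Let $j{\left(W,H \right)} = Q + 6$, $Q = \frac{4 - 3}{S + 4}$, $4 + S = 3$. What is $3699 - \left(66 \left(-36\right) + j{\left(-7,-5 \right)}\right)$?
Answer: $\frac{18206}{3} \approx 6068.7$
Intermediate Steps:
$S = -1$ ($S = -4 + 3 = -1$)
$Q = \frac{1}{3}$ ($Q = \frac{4 - 3}{-1 + 4} = 1 \cdot \frac{1}{3} = \frac{1}{3} \approx 0.33333$)
$j{\left(W,H \right)} = \frac{19}{3}$ ($j{\left(W,H \right)} = \frac{1}{3} + 6 = \frac{19}{3}$)
$3699 - \left(66 \left(-36\right) + j{\left(-7,-5 \right)}\right) = 3699 - \left(66 \left(-36\right) + \frac{19}{3}\right) = 3699 - \left(-2376 + \frac{19}{3}\right) = 3699 - - \frac{7109}{3} = 3699 + \frac{7109}{3} = \frac{18206}{3}$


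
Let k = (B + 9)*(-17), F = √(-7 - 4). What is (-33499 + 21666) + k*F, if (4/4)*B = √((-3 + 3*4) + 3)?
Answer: -11833 - I*√11*(153 + 34*√3) ≈ -11833.0 - 702.76*I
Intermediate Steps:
B = 2*√3 (B = √((-3 + 3*4) + 3) = √((-3 + 12) + 3) = √(9 + 3) = √12 = 2*√3 ≈ 3.4641)
F = I*√11 (F = √(-11) = I*√11 ≈ 3.3166*I)
k = -153 - 34*√3 (k = (2*√3 + 9)*(-17) = (9 + 2*√3)*(-17) = -153 - 34*√3 ≈ -211.89)
(-33499 + 21666) + k*F = (-33499 + 21666) + (-153 - 34*√3)*(I*√11) = -11833 + I*√11*(-153 - 34*√3)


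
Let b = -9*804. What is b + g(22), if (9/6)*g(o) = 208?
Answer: -21292/3 ≈ -7097.3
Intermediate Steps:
g(o) = 416/3 (g(o) = (⅔)*208 = 416/3)
b = -7236
b + g(22) = -7236 + 416/3 = -21292/3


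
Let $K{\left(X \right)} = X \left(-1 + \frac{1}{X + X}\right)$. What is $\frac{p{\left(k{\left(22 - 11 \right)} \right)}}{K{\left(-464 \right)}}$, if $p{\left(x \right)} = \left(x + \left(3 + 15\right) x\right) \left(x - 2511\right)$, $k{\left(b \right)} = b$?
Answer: $- \frac{1045000}{929} \approx -1124.9$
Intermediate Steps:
$K{\left(X \right)} = X \left(-1 + \frac{1}{2 X}\right)$
$p{\left(x \right)} = 19 x \left(-2511 + x\right)$ ($p{\left(x \right)} = \left(x + 18 x\right) \left(-2511 + x\right) = 19 x \left(-2511 + x\right)$)
$\frac{p{\left(k{\left(22 - 11 \right)} \right)}}{K{\left(-464 \right)}} = \frac{19 \left(22 - 11\right) \left(-2511 + \left(22 - 11\right)\right)}{\frac{1}{2} - -464} = \frac{19 \left(22 - 11\right) \left(-2511 + \left(22 - 11\right)\right)}{\frac{1}{2} + 464} = \frac{19 \cdot 11 \left(-2511 + 11\right)}{\frac{929}{2}} = 19 \cdot 11 \left(-2500\right) \frac{2}{929} = \left(-522500\right) \frac{2}{929} = - \frac{1045000}{929}$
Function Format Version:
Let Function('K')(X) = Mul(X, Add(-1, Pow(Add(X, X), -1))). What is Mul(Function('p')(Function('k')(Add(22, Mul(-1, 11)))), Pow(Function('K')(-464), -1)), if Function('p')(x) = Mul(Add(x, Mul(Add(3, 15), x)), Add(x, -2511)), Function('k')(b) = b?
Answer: Rational(-1045000, 929) ≈ -1124.9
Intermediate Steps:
Function('K')(X) = Mul(X, Add(-1, Mul(Rational(1, 2), Pow(X, -1)))) (Function('K')(X) = Mul(X, Add(-1, Pow(Mul(2, X), -1))) = Mul(X, Add(-1, Mul(Rational(1, 2), Pow(X, -1)))))
Function('p')(x) = Mul(19, x, Add(-2511, x)) (Function('p')(x) = Mul(Add(x, Mul(18, x)), Add(-2511, x)) = Mul(Mul(19, x), Add(-2511, x)) = Mul(19, x, Add(-2511, x)))
Mul(Function('p')(Function('k')(Add(22, Mul(-1, 11)))), Pow(Function('K')(-464), -1)) = Mul(Mul(19, Add(22, Mul(-1, 11)), Add(-2511, Add(22, Mul(-1, 11)))), Pow(Add(Rational(1, 2), Mul(-1, -464)), -1)) = Mul(Mul(19, Add(22, -11), Add(-2511, Add(22, -11))), Pow(Add(Rational(1, 2), 464), -1)) = Mul(Mul(19, 11, Add(-2511, 11)), Pow(Rational(929, 2), -1)) = Mul(Mul(19, 11, -2500), Rational(2, 929)) = Mul(-522500, Rational(2, 929)) = Rational(-1045000, 929)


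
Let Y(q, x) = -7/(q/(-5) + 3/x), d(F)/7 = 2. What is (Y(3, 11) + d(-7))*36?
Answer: 1274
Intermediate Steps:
d(F) = 14 (d(F) = 7*2 = 14)
Y(q, x) = -7/(3/x - q/5) (Y(q, x) = -7/(q*(-⅕) + 3/x) = -7/(-q/5 + 3/x) = -7/(3/x - q/5))
(Y(3, 11) + d(-7))*36 = (35*11/(-15 + 3*11) + 14)*36 = (35*11/(-15 + 33) + 14)*36 = (35*11/18 + 14)*36 = (35*11*(1/18) + 14)*36 = (385/18 + 14)*36 = (637/18)*36 = 1274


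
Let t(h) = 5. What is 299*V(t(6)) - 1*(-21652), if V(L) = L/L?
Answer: 21951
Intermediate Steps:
V(L) = 1
299*V(t(6)) - 1*(-21652) = 299*1 - 1*(-21652) = 299 + 21652 = 21951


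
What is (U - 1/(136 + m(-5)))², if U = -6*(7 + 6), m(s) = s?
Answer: 104427961/17161 ≈ 6085.2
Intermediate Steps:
U = -78 (U = -6*13 = -78)
(U - 1/(136 + m(-5)))² = (-78 - 1/(136 - 5))² = (-78 - 1/131)² = (-10219/131)² = 104427961/17161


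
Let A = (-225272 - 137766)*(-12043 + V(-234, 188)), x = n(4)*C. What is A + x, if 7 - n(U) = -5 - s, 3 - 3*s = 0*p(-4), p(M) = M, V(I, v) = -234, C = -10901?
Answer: 4456875813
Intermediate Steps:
s = 1 (s = 1 - 0*(-4) = 1 - 1/3*0 = 1 + 0 = 1)
n(U) = 13 (n(U) = 7 - (-5 - 1*1) = 7 - (-5 - 1) = 7 - 1*(-6) = 7 + 6 = 13)
x = -141713 (x = 13*(-10901) = -141713)
A = 4457017526 (A = (-225272 - 137766)*(-12043 - 234) = -363038*(-12277) = 4457017526)
A + x = 4457017526 - 141713 = 4456875813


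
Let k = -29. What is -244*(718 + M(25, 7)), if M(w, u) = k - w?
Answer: -162016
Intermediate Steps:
M(w, u) = -29 - w
-244*(718 + M(25, 7)) = -244*(718 + (-29 - 1*25)) = -244*(718 + (-29 - 25)) = -244*(718 - 54) = -244*664 = -162016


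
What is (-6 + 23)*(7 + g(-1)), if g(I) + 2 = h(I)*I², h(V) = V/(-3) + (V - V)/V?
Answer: 272/3 ≈ 90.667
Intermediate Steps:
h(V) = -V/3 (h(V) = V*(-⅓) + 0/V = -V/3 + 0 = -V/3)
g(I) = -2 - I³/3 (g(I) = -2 + (-I/3)*I² = -2 - I³/3)
(-6 + 23)*(7 + g(-1)) = (-6 + 23)*(7 + (-2 - ⅓*(-1)³)) = 17*(7 + (-2 - ⅓*(-1))) = 17*(7 + (-2 + ⅓)) = 17*(7 - 5/3) = 17*(16/3) = 272/3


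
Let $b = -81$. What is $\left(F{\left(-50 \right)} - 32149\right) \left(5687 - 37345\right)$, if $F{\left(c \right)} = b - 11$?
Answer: $1020685578$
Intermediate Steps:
$F{\left(c \right)} = -92$ ($F{\left(c \right)} = -81 - 11 = -92$)
$\left(F{\left(-50 \right)} - 32149\right) \left(5687 - 37345\right) = \left(-92 - 32149\right) \left(5687 - 37345\right) = \left(-32241\right) \left(-31658\right) = 1020685578$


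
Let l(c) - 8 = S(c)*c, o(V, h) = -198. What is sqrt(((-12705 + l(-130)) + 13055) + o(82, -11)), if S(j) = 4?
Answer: 6*I*sqrt(10) ≈ 18.974*I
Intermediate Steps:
l(c) = 8 + 4*c
sqrt(((-12705 + l(-130)) + 13055) + o(82, -11)) = sqrt(((-12705 + (8 + 4*(-130))) + 13055) - 198) = sqrt(((-12705 + (8 - 520)) + 13055) - 198) = sqrt(((-12705 - 512) + 13055) - 198) = sqrt((-13217 + 13055) - 198) = sqrt(-162 - 198) = sqrt(-360) = 6*I*sqrt(10)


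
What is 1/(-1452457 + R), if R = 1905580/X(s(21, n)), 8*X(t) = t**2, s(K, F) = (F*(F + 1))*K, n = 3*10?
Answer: -19071045/27699872045333 ≈ -6.8849e-7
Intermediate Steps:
n = 30
s(K, F) = F*K*(1 + F) (s(K, F) = (F*(1 + F))*K = F*K*(1 + F))
X(t) = t**2/8
R = 762232/19071045 (R = 1905580/(((30*21*(1 + 30))**2/8)) = 1905580/(((30*21*31)**2/8)) = 1905580/(((1/8)*19530**2)) = 1905580/(((1/8)*381420900)) = 1905580/(95355225/2) = 1905580*(2/95355225) = 762232/19071045 ≈ 0.039968)
1/(-1452457 + R) = 1/(-1452457 + 762232/19071045) = 1/(-27699872045333/19071045) = -19071045/27699872045333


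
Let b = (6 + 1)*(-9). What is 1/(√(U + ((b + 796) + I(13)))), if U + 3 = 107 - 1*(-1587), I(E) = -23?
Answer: 1/49 ≈ 0.020408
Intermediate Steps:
b = -63 (b = 7*(-9) = -63)
U = 1691 (U = -3 + (107 - 1*(-1587)) = -3 + (107 + 1587) = -3 + 1694 = 1691)
1/(√(U + ((b + 796) + I(13)))) = 1/(√(1691 + ((-63 + 796) - 23))) = 1/(√(1691 + (733 - 23))) = 1/(√(1691 + 710)) = 1/(√2401) = 1/49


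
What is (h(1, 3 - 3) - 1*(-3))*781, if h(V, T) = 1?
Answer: 3124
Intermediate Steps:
(h(1, 3 - 3) - 1*(-3))*781 = (1 - 1*(-3))*781 = (1 + 3)*781 = 4*781 = 3124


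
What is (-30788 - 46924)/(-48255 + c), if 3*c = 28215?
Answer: 12952/6475 ≈ 2.0003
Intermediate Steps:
c = 9405 (c = (1/3)*28215 = 9405)
(-30788 - 46924)/(-48255 + c) = (-30788 - 46924)/(-48255 + 9405) = -77712/(-38850) = -77712*(-1/38850) = 12952/6475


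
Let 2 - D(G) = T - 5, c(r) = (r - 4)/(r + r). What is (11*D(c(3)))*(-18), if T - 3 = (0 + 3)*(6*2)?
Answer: 6336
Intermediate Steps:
c(r) = (-4 + r)/(2*r) (c(r) = (-4 + r)/((2*r)) = (-4 + r)*(1/(2*r)) = (-4 + r)/(2*r))
T = 39 (T = 3 + (0 + 3)*(6*2) = 3 + 3*12 = 3 + 36 = 39)
D(G) = -32 (D(G) = 2 - (39 - 5) = 2 - 1*34 = 2 - 34 = -32)
(11*D(c(3)))*(-18) = (11*(-32))*(-18) = -352*(-18) = 6336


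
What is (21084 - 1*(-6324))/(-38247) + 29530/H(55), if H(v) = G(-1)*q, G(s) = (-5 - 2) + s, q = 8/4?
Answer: -188312073/101992 ≈ -1846.3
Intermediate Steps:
q = 2 (q = 8*(¼) = 2)
G(s) = -7 + s
H(v) = -16 (H(v) = (-7 - 1)*2 = -8*2 = -16)
(21084 - 1*(-6324))/(-38247) + 29530/H(55) = (21084 - 1*(-6324))/(-38247) + 29530/(-16) = (21084 + 6324)*(-1/38247) + 29530*(-1/16) = 27408*(-1/38247) - 14765/8 = -9136/12749 - 14765/8 = -188312073/101992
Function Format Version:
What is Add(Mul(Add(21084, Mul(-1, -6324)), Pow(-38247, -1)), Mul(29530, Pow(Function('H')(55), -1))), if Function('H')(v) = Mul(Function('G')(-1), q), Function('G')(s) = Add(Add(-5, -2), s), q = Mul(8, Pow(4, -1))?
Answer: Rational(-188312073, 101992) ≈ -1846.3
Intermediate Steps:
q = 2 (q = Mul(8, Rational(1, 4)) = 2)
Function('G')(s) = Add(-7, s)
Function('H')(v) = -16 (Function('H')(v) = Mul(Add(-7, -1), 2) = Mul(-8, 2) = -16)
Add(Mul(Add(21084, Mul(-1, -6324)), Pow(-38247, -1)), Mul(29530, Pow(Function('H')(55), -1))) = Add(Mul(Add(21084, Mul(-1, -6324)), Pow(-38247, -1)), Mul(29530, Pow(-16, -1))) = Add(Mul(Add(21084, 6324), Rational(-1, 38247)), Mul(29530, Rational(-1, 16))) = Add(Mul(27408, Rational(-1, 38247)), Rational(-14765, 8)) = Add(Rational(-9136, 12749), Rational(-14765, 8)) = Rational(-188312073, 101992)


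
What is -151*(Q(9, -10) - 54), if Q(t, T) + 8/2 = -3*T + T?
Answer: 5738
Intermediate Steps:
Q(t, T) = -4 - 2*T (Q(t, T) = -4 + (-3*T + T) = -4 - 2*T)
-151*(Q(9, -10) - 54) = -151*((-4 - 2*(-10)) - 54) = -151*((-4 + 20) - 54) = -151*(16 - 54) = -151*(-38) = 5738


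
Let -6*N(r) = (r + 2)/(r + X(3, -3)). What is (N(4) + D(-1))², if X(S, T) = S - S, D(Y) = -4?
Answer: 289/16 ≈ 18.063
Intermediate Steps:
X(S, T) = 0
N(r) = -(2 + r)/(6*r) (N(r) = -(r + 2)/(6*(r + 0)) = -(2 + r)/(6*r))
(N(4) + D(-1))² = ((⅙)*(-2 - 1*4)/4 - 4)² = ((⅙)*(¼)*(-2 - 4) - 4)² = ((⅙)*(¼)*(-6) - 4)² = (-¼ - 4)² = (-17/4)² = 289/16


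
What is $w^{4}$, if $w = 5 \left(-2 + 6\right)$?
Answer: $160000$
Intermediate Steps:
$w = 20$ ($w = 5 \cdot 4 = 20$)
$w^{4} = 20^{4} = 160000$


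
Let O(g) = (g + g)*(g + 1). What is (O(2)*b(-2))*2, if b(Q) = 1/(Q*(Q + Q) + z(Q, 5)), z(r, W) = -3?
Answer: 24/5 ≈ 4.8000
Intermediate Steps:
O(g) = 2*g*(1 + g) (O(g) = (2*g)*(1 + g) = 2*g*(1 + g))
b(Q) = 1/(-3 + 2*Q²) (b(Q) = 1/(Q*(Q + Q) - 3) = 1/(Q*(2*Q) - 3) = 1/(2*Q² - 3) = 1/(-3 + 2*Q²))
(O(2)*b(-2))*2 = ((2*2*(1 + 2))/(-3 + 2*(-2)²))*2 = ((2*2*3)/(-3 + 2*4))*2 = (12/(-3 + 8))*2 = (12/5)*2 = 24/5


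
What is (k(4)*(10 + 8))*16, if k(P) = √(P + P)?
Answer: 576*√2 ≈ 814.59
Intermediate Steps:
k(P) = √2*√P (k(P) = √(2*P) = √2*√P)
(k(4)*(10 + 8))*16 = ((√2*√4)*(10 + 8))*16 = ((√2*2)*18)*16 = ((2*√2)*18)*16 = (36*√2)*16 = 576*√2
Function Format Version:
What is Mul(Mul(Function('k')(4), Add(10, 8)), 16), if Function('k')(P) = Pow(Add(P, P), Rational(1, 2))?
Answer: Mul(576, Pow(2, Rational(1, 2))) ≈ 814.59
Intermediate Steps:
Function('k')(P) = Mul(Pow(2, Rational(1, 2)), Pow(P, Rational(1, 2))) (Function('k')(P) = Pow(Mul(2, P), Rational(1, 2)) = Mul(Pow(2, Rational(1, 2)), Pow(P, Rational(1, 2))))
Mul(Mul(Function('k')(4), Add(10, 8)), 16) = Mul(Mul(Mul(Pow(2, Rational(1, 2)), Pow(4, Rational(1, 2))), Add(10, 8)), 16) = Mul(Mul(Mul(Pow(2, Rational(1, 2)), 2), 18), 16) = Mul(Mul(Mul(2, Pow(2, Rational(1, 2))), 18), 16) = Mul(Mul(36, Pow(2, Rational(1, 2))), 16) = Mul(576, Pow(2, Rational(1, 2)))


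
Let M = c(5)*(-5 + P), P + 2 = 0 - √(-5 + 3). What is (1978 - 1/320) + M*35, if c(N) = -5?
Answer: 1024959/320 + 175*I*√2 ≈ 3203.0 + 247.49*I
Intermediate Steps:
P = -2 - I*√2 (P = -2 + (0 - √(-5 + 3)) = -2 + (0 - √(-2)) = -2 + (0 - I*√2) = -2 - I*√2 ≈ -2.0 - 1.4142*I)
M = 35 + 5*I*√2 (M = -5*(-5 + (-2 - I*√2)) = -5*(-7 - I*√2) = 35 + 5*I*√2 ≈ 35.0 + 7.0711*I)
(1978 - 1/320) + M*35 = (1978 - 1/320) + (35 + 5*I*√2)*35 = (1978 - 1*1/320) + (1225 + 175*I*√2) = (1978 - 1/320) + (1225 + 175*I*√2) = 632959/320 + (1225 + 175*I*√2) = 1024959/320 + 175*I*√2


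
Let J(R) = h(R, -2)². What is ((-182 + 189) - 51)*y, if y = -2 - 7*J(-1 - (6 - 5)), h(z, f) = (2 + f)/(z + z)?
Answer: 88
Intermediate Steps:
h(z, f) = (2 + f)/(2*z) (h(z, f) = (2 + f)/((2*z)) = (2 + f)*(1/(2*z)) = (2 + f)/(2*z))
J(R) = 0 (J(R) = ((2 - 2)/(2*R))² = ((½)*0/R)² = 0² = 0)
y = -2 (y = -2 - 7*0 = -2 + 0 = -2)
((-182 + 189) - 51)*y = ((-182 + 189) - 51)*(-2) = (7 - 51)*(-2) = -44*(-2) = 88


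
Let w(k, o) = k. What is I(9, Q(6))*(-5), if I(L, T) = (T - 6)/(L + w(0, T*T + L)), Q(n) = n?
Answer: 0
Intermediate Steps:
I(L, T) = (-6 + T)/L (I(L, T) = (T - 6)/(L + 0) = (-6 + T)/L)
I(9, Q(6))*(-5) = ((-6 + 6)/9)*(-5) = ((⅑)*0)*(-5) = 0*(-5) = 0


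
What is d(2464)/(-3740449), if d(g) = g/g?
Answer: -1/3740449 ≈ -2.6735e-7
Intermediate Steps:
d(g) = 1
d(2464)/(-3740449) = 1/(-3740449) = 1*(-1/3740449) = -1/3740449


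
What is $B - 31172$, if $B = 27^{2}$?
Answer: $-30443$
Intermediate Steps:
$B = 729$
$B - 31172 = 729 - 31172 = -30443$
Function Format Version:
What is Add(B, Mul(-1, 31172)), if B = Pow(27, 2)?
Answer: -30443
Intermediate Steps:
B = 729
Add(B, Mul(-1, 31172)) = Add(729, Mul(-1, 31172)) = Add(729, -31172) = -30443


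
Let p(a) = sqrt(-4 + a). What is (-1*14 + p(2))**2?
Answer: (14 - I*sqrt(2))**2 ≈ 194.0 - 39.598*I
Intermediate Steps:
(-1*14 + p(2))**2 = (-1*14 + sqrt(-4 + 2))**2 = (-14 + sqrt(-2))**2 = (-14 + I*sqrt(2))**2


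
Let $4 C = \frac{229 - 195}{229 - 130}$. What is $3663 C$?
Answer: $\frac{629}{2} \approx 314.5$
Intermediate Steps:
$C = \frac{17}{198}$ ($C = \frac{\left(229 - 195\right) \frac{1}{229 - 130}}{4} = \frac{34 \cdot \frac{1}{99}}{4} = \frac{1}{4} \cdot \frac{34}{99} = \frac{17}{198} \approx 0.085859$)
$3663 C = 3663 \cdot \frac{17}{198} = \frac{629}{2}$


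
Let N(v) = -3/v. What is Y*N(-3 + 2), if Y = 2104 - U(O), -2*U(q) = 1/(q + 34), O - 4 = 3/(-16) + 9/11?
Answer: 42915552/6799 ≈ 6312.0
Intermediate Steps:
O = 815/176 (O = 4 + (3/(-16) + 9/11) = 4 + (3*(-1/16) + 9*(1/11)) = 4 + (-3/16 + 9/11) = 4 + 111/176 = 815/176 ≈ 4.6307)
U(q) = -1/(2*(34 + q)) (U(q) = -1/(2*(q + 34)) = -1/(2*(34 + q)))
Y = 14305184/6799 (Y = 2104 - (-1)/(68 + 2*(815/176)) = 2104 - (-1)/(68 + 815/88) = 2104 - (-1)/6799/88 = 2104 - (-1)*88/6799 = 2104 - 1*(-88/6799) = 2104 + 88/6799 = 14305184/6799 ≈ 2104.0)
Y*N(-3 + 2) = 14305184*(-3/(-3 + 2))/6799 = 14305184*(-3/(-1))/6799 = 14305184*(-3*(-1))/6799 = (14305184/6799)*3 = 42915552/6799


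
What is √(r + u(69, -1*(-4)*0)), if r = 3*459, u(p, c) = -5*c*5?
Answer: 9*√17 ≈ 37.108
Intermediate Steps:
u(p, c) = -25*c
r = 1377
√(r + u(69, -1*(-4)*0)) = √(1377 - 25*(-1*(-4))*0) = √(1377 - 100*0) = √(1377 - 25*0) = √(1377 + 0) = √1377 = 9*√17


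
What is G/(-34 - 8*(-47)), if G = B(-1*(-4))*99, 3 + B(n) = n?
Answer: 11/38 ≈ 0.28947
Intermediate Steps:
B(n) = -3 + n
G = 99 (G = (-3 - 1*(-4))*99 = (-3 + 4)*99 = 1*99 = 99)
G/(-34 - 8*(-47)) = 99/(-34 - 8*(-47)) = 99/(-34 + 376) = 99/342 = 99*(1/342) = 11/38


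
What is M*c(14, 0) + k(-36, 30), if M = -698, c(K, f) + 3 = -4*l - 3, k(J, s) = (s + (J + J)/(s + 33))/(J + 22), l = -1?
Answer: 68303/49 ≈ 1393.9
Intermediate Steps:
k(J, s) = (s + 2*J/(33 + s))/(22 + J) (k(J, s) = (s + (2*J)/(33 + s))/(22 + J) = (s + 2*J/(33 + s))/(22 + J))
c(K, f) = -2 (c(K, f) = -3 + (-4*(-1) - 3) = -3 + (4 - 3) = -3 + 1 = -2)
M*c(14, 0) + k(-36, 30) = -698*(-2) + (30² + 2*(-36) + 33*30)/(726 + 22*30 + 33*(-36) - 36*30) = 1396 + (900 - 72 + 990)/(726 + 660 - 1188 - 1080) = 1396 + 1818/(-882) = 1396 - 1/882*1818 = 1396 - 101/49 = 68303/49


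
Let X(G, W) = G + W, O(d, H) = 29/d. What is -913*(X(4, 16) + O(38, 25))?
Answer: -720357/38 ≈ -18957.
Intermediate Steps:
-913*(X(4, 16) + O(38, 25)) = -913*((4 + 16) + 29/38) = -913*(20 + 29*(1/38)) = -913*(20 + 29/38) = -913*789/38 = -720357/38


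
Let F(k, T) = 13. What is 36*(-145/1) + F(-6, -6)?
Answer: -5207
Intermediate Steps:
36*(-145/1) + F(-6, -6) = 36*(-145/1) + 13 = 36*(-145*1) + 13 = 36*(-145) + 13 = -5220 + 13 = -5207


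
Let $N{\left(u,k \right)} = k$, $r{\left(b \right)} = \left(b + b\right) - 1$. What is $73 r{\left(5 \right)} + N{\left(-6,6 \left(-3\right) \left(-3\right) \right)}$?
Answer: $711$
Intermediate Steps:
$r{\left(b \right)} = -1 + 2 b$ ($r{\left(b \right)} = 2 b - 1 = -1 + 2 b$)
$73 r{\left(5 \right)} + N{\left(-6,6 \left(-3\right) \left(-3\right) \right)} = 73 \left(-1 + 2 \cdot 5\right) + 6 \left(-3\right) \left(-3\right) = 73 \left(-1 + 10\right) - -54 = 73 \cdot 9 + 54 = 657 + 54 = 711$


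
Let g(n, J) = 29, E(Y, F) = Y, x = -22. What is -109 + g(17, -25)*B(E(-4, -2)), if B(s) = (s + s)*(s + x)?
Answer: 5923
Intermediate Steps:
B(s) = 2*s*(-22 + s) (B(s) = (s + s)*(s - 22) = (2*s)*(-22 + s) = 2*s*(-22 + s))
-109 + g(17, -25)*B(E(-4, -2)) = -109 + 29*(2*(-4)*(-22 - 4)) = -109 + 29*(2*(-4)*(-26)) = -109 + 29*208 = -109 + 6032 = 5923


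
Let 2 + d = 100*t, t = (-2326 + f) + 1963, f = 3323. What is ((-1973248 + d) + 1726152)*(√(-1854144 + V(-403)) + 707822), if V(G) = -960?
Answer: 34613911444 + 391216*I*√28986 ≈ 3.4614e+10 + 6.6606e+7*I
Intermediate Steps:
t = 2960 (t = (-2326 + 3323) + 1963 = 997 + 1963 = 2960)
d = 295998 (d = -2 + 100*2960 = -2 + 296000 = 295998)
((-1973248 + d) + 1726152)*(√(-1854144 + V(-403)) + 707822) = ((-1973248 + 295998) + 1726152)*(√(-1854144 - 960) + 707822) = (-1677250 + 1726152)*(√(-1855104) + 707822) = 48902*(8*I*√28986 + 707822) = 48902*(707822 + 8*I*√28986) = 34613911444 + 391216*I*√28986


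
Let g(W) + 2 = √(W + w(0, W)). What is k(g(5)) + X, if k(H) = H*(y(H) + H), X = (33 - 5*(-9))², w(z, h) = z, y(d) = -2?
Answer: 6097 - 6*√5 ≈ 6083.6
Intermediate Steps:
X = 6084 (X = (33 + 45)² = 78² = 6084)
g(W) = -2 + √W (g(W) = -2 + √(W + 0) = -2 + √W)
k(H) = H*(-2 + H)
k(g(5)) + X = (-2 + √5)*(-2 + (-2 + √5)) + 6084 = (-2 + √5)*(-4 + √5) + 6084 = (-4 + √5)*(-2 + √5) + 6084 = 6084 + (-4 + √5)*(-2 + √5)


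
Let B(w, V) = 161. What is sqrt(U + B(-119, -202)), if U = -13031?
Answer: 3*I*sqrt(1430) ≈ 113.45*I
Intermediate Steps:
sqrt(U + B(-119, -202)) = sqrt(-13031 + 161) = sqrt(-12870) = 3*I*sqrt(1430)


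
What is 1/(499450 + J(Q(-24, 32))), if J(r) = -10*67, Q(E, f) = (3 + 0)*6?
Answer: 1/498780 ≈ 2.0049e-6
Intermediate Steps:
Q(E, f) = 18 (Q(E, f) = 3*6 = 18)
J(r) = -670
1/(499450 + J(Q(-24, 32))) = 1/(499450 - 670) = 1/498780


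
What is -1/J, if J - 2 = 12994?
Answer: -1/12996 ≈ -7.6947e-5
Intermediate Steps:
J = 12996 (J = 2 + 12994 = 12996)
-1/J = -1/12996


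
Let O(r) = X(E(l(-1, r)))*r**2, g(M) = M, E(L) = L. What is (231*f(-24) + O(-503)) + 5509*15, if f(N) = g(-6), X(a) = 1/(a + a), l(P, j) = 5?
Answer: 1065499/10 ≈ 1.0655e+5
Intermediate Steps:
X(a) = 1/(2*a)
O(r) = r**2/10 (O(r) = ((1/2)/5)*r**2 = ((1/2)*(1/5))*r**2 = r**2/10)
f(N) = -6
(231*f(-24) + O(-503)) + 5509*15 = (231*(-6) + (1/10)*(-503)**2) + 5509*15 = (-1386 + (1/10)*253009) + 82635 = (-1386 + 253009/10) + 82635 = 239149/10 + 82635 = 1065499/10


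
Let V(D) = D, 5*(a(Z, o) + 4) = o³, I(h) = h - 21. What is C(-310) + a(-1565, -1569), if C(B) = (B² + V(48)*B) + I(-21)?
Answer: -3862097139/5 ≈ -7.7242e+8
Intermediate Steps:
I(h) = -21 + h
a(Z, o) = -4 + o³/5
C(B) = -42 + B² + 48*B (C(B) = (B² + 48*B) + (-21 - 21) = (B² + 48*B) - 42 = -42 + B² + 48*B)
C(-310) + a(-1565, -1569) = (-42 + (-310)² + 48*(-310)) + (-4 + (⅕)*(-1569)³) = (-42 + 96100 - 14880) + (-4 + (⅕)*(-3862503009)) = 81178 + (-4 - 3862503009/5) = 81178 - 3862503029/5 = -3862097139/5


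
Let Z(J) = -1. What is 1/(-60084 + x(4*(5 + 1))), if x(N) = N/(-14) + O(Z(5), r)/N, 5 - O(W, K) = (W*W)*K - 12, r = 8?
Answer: -56/3364779 ≈ -1.6643e-5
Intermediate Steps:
O(W, K) = 17 - K*W² (O(W, K) = 5 - ((W*W)*K - 12) = 5 - (W²*K - 12) = 5 - (K*W² - 12) = 5 - (-12 + K*W²) = 5 + (12 - K*W²) = 17 - K*W²)
x(N) = 9/N - N/14 (x(N) = N/(-14) + (17 - 1*8*(-1)²)/N = N*(-1/14) + (17 - 1*8*1)/N = -N/14 + (17 - 8)/N = -N/14 + 9/N = 9/N - N/14)
1/(-60084 + x(4*(5 + 1))) = 1/(-60084 + (9/((4*(5 + 1))) - 2*(5 + 1)/7)) = 1/(-60084 + (9/((4*6)) - 2*6/7)) = 1/(-60084 + (9/24 - 1/14*24)) = 1/(-60084 + (9*(1/24) - 12/7)) = 1/(-60084 + (3/8 - 12/7)) = 1/(-60084 - 75/56) = 1/(-3364779/56) = -56/3364779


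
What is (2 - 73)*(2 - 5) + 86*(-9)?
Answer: -561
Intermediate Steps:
(2 - 73)*(2 - 5) + 86*(-9) = -71*(-3) - 774 = 213 - 774 = -561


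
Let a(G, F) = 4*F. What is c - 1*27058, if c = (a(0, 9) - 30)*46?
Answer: -26782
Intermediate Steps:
c = 276 (c = (4*9 - 30)*46 = (36 - 30)*46 = 6*46 = 276)
c - 1*27058 = 276 - 1*27058 = 276 - 27058 = -26782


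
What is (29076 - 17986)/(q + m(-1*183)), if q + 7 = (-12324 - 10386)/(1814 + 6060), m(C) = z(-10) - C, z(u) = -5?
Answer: 21830665/330936 ≈ 65.966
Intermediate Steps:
m(C) = -5 - C
q = -38914/3937 (q = -7 + (-12324 - 10386)/(1814 + 6060) = -7 - 22710/7874 = -7 - 22710*1/7874 = -7 - 11355/3937 = -38914/3937 ≈ -9.8842)
(29076 - 17986)/(q + m(-1*183)) = (29076 - 17986)/(-38914/3937 + (-5 - (-1)*183)) = 11090/(-38914/3937 + (-5 - 1*(-183))) = 11090/(-38914/3937 + (-5 + 183)) = 11090/(-38914/3937 + 178) = 11090/(661872/3937) = 11090*(3937/661872) = 21830665/330936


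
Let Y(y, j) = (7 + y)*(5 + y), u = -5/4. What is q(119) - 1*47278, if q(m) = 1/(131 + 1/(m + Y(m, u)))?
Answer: -97503011109/2062334 ≈ -47278.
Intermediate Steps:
u = -5/4 (u = -5*¼ = -5/4 ≈ -1.2500)
Y(y, j) = (5 + y)*(7 + y)
q(m) = 1/(131 + 1/(35 + m² + 13*m)) (q(m) = 1/(131 + 1/(m + (35 + m² + 12*m))) = 1/(131 + 1/(35 + m² + 13*m)))
q(119) - 1*47278 = (35 + 119² + 13*119)/(4586 + 131*119² + 1703*119) - 1*47278 = (35 + 14161 + 1547)/(4586 + 131*14161 + 202657) - 47278 = 15743/(4586 + 1855091 + 202657) - 47278 = 15743/2062334 - 47278 = -97503011109/2062334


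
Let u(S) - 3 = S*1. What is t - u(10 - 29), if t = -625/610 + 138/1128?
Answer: 173141/11468 ≈ 15.098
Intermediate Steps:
u(S) = 3 + S (u(S) = 3 + S*1 = 3 + S)
t = -10347/11468 (t = -625*1/610 + 138*(1/1128) = -125/122 + 23/188 = -10347/11468 ≈ -0.90225)
t - u(10 - 29) = -10347/11468 - (3 + (10 - 29)) = -10347/11468 - (3 - 19) = -10347/11468 - 1*(-16) = -10347/11468 + 16 = 173141/11468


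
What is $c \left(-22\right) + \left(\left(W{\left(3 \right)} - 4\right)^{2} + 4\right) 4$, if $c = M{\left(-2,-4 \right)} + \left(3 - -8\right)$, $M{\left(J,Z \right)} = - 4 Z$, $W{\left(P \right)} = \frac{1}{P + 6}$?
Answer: $- \frac{41918}{81} \approx -517.51$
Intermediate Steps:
$W{\left(P \right)} = \frac{1}{6 + P}$
$c = 27$ ($c = \left(-4\right) \left(-4\right) + \left(3 - -8\right) = 16 + \left(3 + 8\right) = 16 + 11 = 27$)
$c \left(-22\right) + \left(\left(W{\left(3 \right)} - 4\right)^{2} + 4\right) 4 = 27 \left(-22\right) + \left(\left(\frac{1}{6 + 3} - 4\right)^{2} + 4\right) 4 = -594 + \left(\left(\frac{1}{9} - 4\right)^{2} + 4\right) 4 = -594 + \left(\left(- \frac{35}{9}\right)^{2} + 4\right) 4 = -594 + \left(\frac{1225}{81} + 4\right) 4 = -594 + \frac{1549}{81} \cdot 4 = -594 + \frac{6196}{81} = - \frac{41918}{81}$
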